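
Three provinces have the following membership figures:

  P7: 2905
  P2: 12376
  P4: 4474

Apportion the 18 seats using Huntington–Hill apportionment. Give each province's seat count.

With divisor 1129: modified quotas P7 2.573, P2 10.962, P4 3.963.
Geometric-mean thresholds: P7 √(2·3)=2.449, P2 √(10·11)=10.488, P4 √(3·4)=3.464.
Each quota rounded against its threshold gives P7 3, P2 11, P4 4 (total 18).

P7: 3, P2: 11, P4: 4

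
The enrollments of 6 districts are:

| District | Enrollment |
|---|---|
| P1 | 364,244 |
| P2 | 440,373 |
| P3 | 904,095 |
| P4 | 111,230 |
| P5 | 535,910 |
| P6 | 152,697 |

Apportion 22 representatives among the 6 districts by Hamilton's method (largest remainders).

P1 3, P2 4, P3 8, P4 1, P5 5, P6 1

Total 2508549; standard divisor 2508549/22 ≈ 114024.955.
Standard quotas: P1 3.1944, P2 3.8621, P3 7.9289, P4 0.9755, P5 4.6999, P6 1.3392.
Lower quotas: P1 3, P2 3, P3 7, P4 0, P5 4, P6 1 (sum 18, leaving 4 seats).
Remainders in descending order: P4 0.9755, P3 0.9289, P2 0.8621, P5 0.6999, P6 0.3392, P1 0.1944.
Largest remainders: P4, P3, P2, P5 receive the extra seats.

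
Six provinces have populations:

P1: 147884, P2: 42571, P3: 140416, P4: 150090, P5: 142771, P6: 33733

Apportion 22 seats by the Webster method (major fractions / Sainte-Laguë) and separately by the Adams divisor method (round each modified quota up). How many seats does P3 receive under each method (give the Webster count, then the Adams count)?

Webster: P1 5, P2 1, P3 5, P4 5, P5 5, P6 1.
Adams: P1 5, P2 2, P3 4, P4 5, P5 5, P6 1.
P3 gets 5 under Webster and 4 under Adams.

5 and 4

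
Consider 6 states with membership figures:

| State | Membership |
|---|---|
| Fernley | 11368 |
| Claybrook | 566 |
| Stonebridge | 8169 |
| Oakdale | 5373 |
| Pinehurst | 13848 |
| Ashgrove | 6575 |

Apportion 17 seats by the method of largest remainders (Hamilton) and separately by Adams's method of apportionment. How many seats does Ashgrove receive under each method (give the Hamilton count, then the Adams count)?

Hamilton: Fernley 4, Claybrook 0, Stonebridge 3, Oakdale 2, Pinehurst 5, Ashgrove 3.
Adams: Fernley 4, Claybrook 1, Stonebridge 3, Oakdale 2, Pinehurst 5, Ashgrove 2.
Ashgrove gets 3 under Hamilton and 2 under Adams.

3 and 2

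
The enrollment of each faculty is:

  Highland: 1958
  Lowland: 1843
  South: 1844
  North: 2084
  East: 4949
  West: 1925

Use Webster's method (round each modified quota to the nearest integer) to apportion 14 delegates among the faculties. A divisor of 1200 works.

Highland 2, Lowland 2, South 2, North 2, East 4, West 2

With modified divisor 1200: modified quotas Highland 1.632, Lowland 1.536, South 1.537, North 1.737, East 4.124, West 1.604.
Rounding to the nearest integer: Highland 2, Lowland 2, South 2, North 2, East 4, West 2 (total 14).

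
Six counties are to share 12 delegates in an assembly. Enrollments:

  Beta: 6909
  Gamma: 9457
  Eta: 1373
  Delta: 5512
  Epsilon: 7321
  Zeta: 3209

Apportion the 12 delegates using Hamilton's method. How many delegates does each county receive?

Beta: 2, Gamma: 3, Eta: 1, Delta: 2, Epsilon: 3, Zeta: 1

The standard divisor is 33781/12 ≈ 2815.083.
Standard quotas: Beta 2.4543, Gamma 3.3594, Eta 0.4877, Delta 1.9580, Epsilon 2.6006, Zeta 1.1399.
Lower quotas: Beta 2, Gamma 3, Eta 0, Delta 1, Epsilon 2, Zeta 1 (sum 9, leaving 3 seats).
Remainders in descending order: Delta 0.9580, Epsilon 0.6006, Eta 0.4877, Beta 0.4543, Gamma 0.3594, Zeta 0.1399.
The surplus seats go to Delta, Epsilon, Eta.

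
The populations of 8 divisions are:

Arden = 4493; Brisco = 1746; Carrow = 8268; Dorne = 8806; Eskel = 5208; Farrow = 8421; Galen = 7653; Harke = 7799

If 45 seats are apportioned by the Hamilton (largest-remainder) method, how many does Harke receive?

7

The standard divisor is 52394/45 ≈ 1164.311.
Standard quotas: Arden 3.8589, Brisco 1.4996, Carrow 7.1012, Dorne 7.5633, Eskel 4.4730, Farrow 7.2326, Galen 6.5730, Harke 6.6984.
Lower quotas: Arden 3, Brisco 1, Carrow 7, Dorne 7, Eskel 4, Farrow 7, Galen 6, Harke 6 (sum 41, leaving 4 seats).
Remainders in descending order: Arden 0.8589, Harke 0.6984, Galen 0.5730, Dorne 0.5633, Brisco 0.4996, Eskel 0.4730, Farrow 0.2326, Carrow 0.1012.
Largest remainders: Arden, Harke, Galen, Dorne receive the extra seats.
Harke receives 7.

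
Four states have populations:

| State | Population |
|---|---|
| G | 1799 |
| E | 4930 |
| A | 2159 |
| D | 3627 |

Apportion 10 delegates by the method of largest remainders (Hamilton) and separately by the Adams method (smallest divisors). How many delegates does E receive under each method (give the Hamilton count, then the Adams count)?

Hamilton: G 1, E 4, A 2, D 3.
Adams: G 2, E 3, A 2, D 3.
E gets 4 under Hamilton and 3 under Adams.

4 and 3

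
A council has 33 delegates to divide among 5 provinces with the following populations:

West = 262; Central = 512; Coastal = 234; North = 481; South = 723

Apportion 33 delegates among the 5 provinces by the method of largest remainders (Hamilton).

West=4, Central=8, Coastal=3, North=7, South=11

Total 2212; standard divisor 2212/33 ≈ 67.03.
Standard quotas: West 3.909, Central 7.638, Coastal 3.491, North 7.176, South 10.786.
Lower quotas: West 3, Central 7, Coastal 3, North 7, South 10 (sum 30, leaving 3 seats).
Remainders in descending order: West 0.909, South 0.786, Central 0.638, Coastal 0.491, North 0.176.
Largest remainders: West, South, Central receive the extra seats.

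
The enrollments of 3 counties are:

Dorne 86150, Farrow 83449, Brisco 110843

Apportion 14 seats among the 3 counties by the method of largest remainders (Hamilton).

Standard divisor: 280442 ÷ 14 ≈ 20031.571.
Standard quotas: Dorne 4.3007, Farrow 4.1659, Brisco 5.5334.
Lower quotas: Dorne 4, Farrow 4, Brisco 5 (sum 13, leaving 1 seat).
Remainders in descending order: Brisco 0.5334, Dorne 0.3007, Farrow 0.1659.
Largest remainder: Brisco receives the extra seat.

Dorne: 4, Farrow: 4, Brisco: 6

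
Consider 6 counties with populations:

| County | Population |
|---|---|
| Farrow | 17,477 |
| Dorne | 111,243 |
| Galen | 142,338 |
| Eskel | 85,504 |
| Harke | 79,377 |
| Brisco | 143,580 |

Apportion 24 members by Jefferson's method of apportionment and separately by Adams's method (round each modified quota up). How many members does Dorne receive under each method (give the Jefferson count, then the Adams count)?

Jefferson: Farrow 0, Dorne 5, Galen 6, Eskel 4, Harke 3, Brisco 6.
Adams: Farrow 1, Dorne 4, Galen 6, Eskel 4, Harke 3, Brisco 6.
Dorne gets 5 under Jefferson and 4 under Adams.

5 and 4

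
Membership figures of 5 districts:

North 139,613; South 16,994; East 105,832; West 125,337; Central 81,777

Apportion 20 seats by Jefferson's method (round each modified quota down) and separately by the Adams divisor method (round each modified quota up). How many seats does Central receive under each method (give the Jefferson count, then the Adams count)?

3 and 4

Jefferson: North 6, South 0, East 5, West 6, Central 3.
Adams: North 6, South 1, East 4, West 5, Central 4.
Central gets 3 under Jefferson and 4 under Adams.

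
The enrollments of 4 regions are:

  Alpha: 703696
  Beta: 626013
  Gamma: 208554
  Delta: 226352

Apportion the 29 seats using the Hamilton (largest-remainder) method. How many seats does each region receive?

The standard divisor is 1764615/29 ≈ 60848.793.
Standard quotas: Alpha 11.5647, Beta 10.2880, Gamma 3.4274, Delta 3.7199.
Lower quotas: Alpha 11, Beta 10, Gamma 3, Delta 3 (sum 27, leaving 2 seats).
Remainders in descending order: Delta 0.7199, Alpha 0.5647, Gamma 0.4274, Beta 0.2880.
The surplus seats go to Delta, Alpha.

Alpha: 12; Beta: 10; Gamma: 3; Delta: 4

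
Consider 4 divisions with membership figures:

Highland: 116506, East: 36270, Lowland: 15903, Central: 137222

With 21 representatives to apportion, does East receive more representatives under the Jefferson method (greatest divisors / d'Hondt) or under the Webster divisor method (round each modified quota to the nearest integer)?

Webster

Jefferson: Highland 8, East 2, Lowland 1, Central 10.
Webster: Highland 8, East 3, Lowland 1, Central 9.
East gets 2 under Jefferson and 3 under Webster.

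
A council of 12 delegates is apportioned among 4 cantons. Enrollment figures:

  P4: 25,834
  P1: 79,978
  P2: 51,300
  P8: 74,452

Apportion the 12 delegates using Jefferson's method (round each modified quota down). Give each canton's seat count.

P4=1, P1=4, P2=3, P8=4

Standard divisor 231564/12 ≈ 19297; standard quotas: P4 1.339, P1 4.145, P2 2.658, P8 3.858.
Rounding down gives 1, 4, 2, 3 = 10 seats, so the divisor must be adjusted.
With modified divisor 16500: modified quotas P4 1.566, P1 4.847, P2 3.109, P8 4.512.
Rounding down: P4 1, P1 4, P2 3, P8 4 (total 12).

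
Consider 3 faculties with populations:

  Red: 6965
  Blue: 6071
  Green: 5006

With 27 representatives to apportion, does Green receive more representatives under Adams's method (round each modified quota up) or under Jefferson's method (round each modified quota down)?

Adams: Red 10, Blue 9, Green 8.
Jefferson: Red 11, Blue 9, Green 7.
Green gets 8 under Adams and 7 under Jefferson.

Adams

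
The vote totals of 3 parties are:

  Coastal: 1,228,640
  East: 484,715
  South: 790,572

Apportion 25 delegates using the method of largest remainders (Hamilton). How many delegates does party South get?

8

The standard divisor is 2503927/25 ≈ 100157.08.
Standard quotas: Coastal 12.2671, East 4.8395, South 7.8933.
Lower quotas: Coastal 12, East 4, South 7 (sum 23, leaving 2 seats).
Remainders in descending order: South 0.8933, East 0.8395, Coastal 0.2671.
The surplus seats go to South, East.
South receives 8.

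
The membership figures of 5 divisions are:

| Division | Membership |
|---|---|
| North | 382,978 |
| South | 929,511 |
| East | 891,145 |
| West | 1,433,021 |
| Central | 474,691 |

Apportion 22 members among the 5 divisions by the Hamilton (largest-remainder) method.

Standard divisor: 4111346 ÷ 22 ≈ 186879.364.
Standard quotas: North 2.0493, South 4.9739, East 4.7686, West 7.6682, Central 2.5401.
Lower quotas: North 2, South 4, East 4, West 7, Central 2 (sum 19, leaving 3 seats).
Remainders in descending order: South 0.9739, East 0.7686, West 0.6682, Central 0.5401, North 0.0493.
The surplus seats go to South, East, West.

North 2, South 5, East 5, West 8, Central 2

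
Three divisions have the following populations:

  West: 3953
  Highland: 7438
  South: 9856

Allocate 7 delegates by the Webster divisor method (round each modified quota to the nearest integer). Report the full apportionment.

West=1; Highland=3; South=3

Standard divisor 21247/7 ≈ 3035.286; standard quotas: West 1.302, Highland 2.451, South 3.247.
Rounding to the nearest integer gives 1, 2, 3 = 6 seats, so the divisor must be adjusted.
With modified divisor 2900: modified quotas West 1.363, Highland 2.565, South 3.399.
Rounding to the nearest integer: West 1, Highland 3, South 3 (total 7).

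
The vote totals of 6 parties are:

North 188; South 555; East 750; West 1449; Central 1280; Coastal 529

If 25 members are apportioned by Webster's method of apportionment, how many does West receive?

Standard divisor 4751/25 ≈ 190.04; standard quotas: North 0.989, South 2.920, East 3.947, West 7.625, Central 6.735, Coastal 2.784.
Rounding to the nearest integer gives 1, 3, 4, 8, 7, 3 = 26 seats, so the divisor must be adjusted.
With modified divisor 195: modified quotas North 0.964, South 2.846, East 3.846, West 7.431, Central 6.564, Coastal 2.713.
Rounding to the nearest integer: North 1, South 3, East 4, West 7, Central 7, Coastal 3 (total 25).
West receives 7.

7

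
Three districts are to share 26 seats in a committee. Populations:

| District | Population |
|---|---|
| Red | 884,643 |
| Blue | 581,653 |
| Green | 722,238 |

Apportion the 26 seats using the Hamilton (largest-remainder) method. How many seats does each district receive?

Standard divisor: 2188534 ÷ 26 ≈ 84174.385.
Standard quotas: Red 10.5096, Blue 6.9101, Green 8.5803.
Lower quotas: Red 10, Blue 6, Green 8 (sum 24, leaving 2 seats).
Remainders in descending order: Blue 0.9101, Green 0.5803, Red 0.5096.
Largest remainders: Blue, Green receive the extra seats.

Red: 10, Blue: 7, Green: 9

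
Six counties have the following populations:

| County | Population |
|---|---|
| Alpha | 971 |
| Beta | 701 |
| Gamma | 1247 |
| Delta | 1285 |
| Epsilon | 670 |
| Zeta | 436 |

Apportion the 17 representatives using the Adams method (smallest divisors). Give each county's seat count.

Alpha: 3; Beta: 2; Gamma: 4; Delta: 4; Epsilon: 2; Zeta: 2

Standard divisor 5310/17 ≈ 312.353; standard quotas: Alpha 3.109, Beta 2.244, Gamma 3.992, Delta 4.114, Epsilon 2.145, Zeta 1.396.
Rounding up gives 4, 3, 4, 5, 3, 2 = 21 seats, so the divisor must be adjusted.
With modified divisor 400: modified quotas Alpha 2.428, Beta 1.752, Gamma 3.118, Delta 3.212, Epsilon 1.675, Zeta 1.090.
Rounding up: Alpha 3, Beta 2, Gamma 4, Delta 4, Epsilon 2, Zeta 2 (total 17).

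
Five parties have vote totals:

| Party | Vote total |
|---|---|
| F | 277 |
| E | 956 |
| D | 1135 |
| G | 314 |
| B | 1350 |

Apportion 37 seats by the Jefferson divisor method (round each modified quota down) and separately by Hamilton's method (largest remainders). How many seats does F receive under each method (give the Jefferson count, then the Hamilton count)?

2 and 3

Jefferson: F 2, E 9, D 10, G 3, B 13.
Hamilton: F 3, E 9, D 10, G 3, B 12.
F gets 2 under Jefferson and 3 under Hamilton.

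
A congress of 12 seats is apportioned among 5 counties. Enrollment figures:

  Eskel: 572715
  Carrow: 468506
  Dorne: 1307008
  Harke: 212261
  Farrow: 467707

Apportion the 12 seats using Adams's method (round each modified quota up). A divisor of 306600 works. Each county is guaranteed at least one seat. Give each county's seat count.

Eskel 2; Carrow 2; Dorne 5; Harke 1; Farrow 2

With modified divisor 306600: modified quotas Eskel 1.868, Carrow 1.528, Dorne 4.263, Harke 0.692, Farrow 1.525.
Rounding up: Eskel 2, Carrow 2, Dorne 5, Harke 1, Farrow 2 (total 12).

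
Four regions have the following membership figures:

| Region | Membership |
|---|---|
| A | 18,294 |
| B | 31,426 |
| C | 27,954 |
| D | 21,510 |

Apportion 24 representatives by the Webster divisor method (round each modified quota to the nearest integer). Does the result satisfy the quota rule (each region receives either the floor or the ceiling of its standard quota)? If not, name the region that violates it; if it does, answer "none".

Standard quotas: A 4.427, B 7.604, C 6.764, D 5.205.
Webster allocation: A 4, B 8, C 7, D 5.
Every allocation lies between the lower and upper quota.

none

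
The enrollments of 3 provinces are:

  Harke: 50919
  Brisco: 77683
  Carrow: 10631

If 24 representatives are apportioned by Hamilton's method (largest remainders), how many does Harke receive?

9

The standard divisor is 139233/24 ≈ 5801.375.
Standard quotas: Harke 8.7771, Brisco 13.3904, Carrow 1.8325.
Lower quotas: Harke 8, Brisco 13, Carrow 1 (sum 22, leaving 2 seats).
Remainders in descending order: Carrow 0.8325, Harke 0.7771, Brisco 0.3904.
Largest remainders: Carrow, Harke receive the extra seats.
Harke receives 9.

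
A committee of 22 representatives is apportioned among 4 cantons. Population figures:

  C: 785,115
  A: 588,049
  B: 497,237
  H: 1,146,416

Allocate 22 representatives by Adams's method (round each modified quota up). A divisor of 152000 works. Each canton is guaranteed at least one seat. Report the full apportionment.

With modified divisor 152000: modified quotas C 5.165, A 3.869, B 3.271, H 7.542.
Rounding up: C 6, A 4, B 4, H 8 (total 22).

C=6, A=4, B=4, H=8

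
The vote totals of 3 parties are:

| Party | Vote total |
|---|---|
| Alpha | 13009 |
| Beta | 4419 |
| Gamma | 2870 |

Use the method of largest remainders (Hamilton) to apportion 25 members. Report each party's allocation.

The standard divisor is 20298/25 ≈ 811.92.
Standard quotas: Alpha 16.0225, Beta 5.4427, Gamma 3.5348.
Lower quotas: Alpha 16, Beta 5, Gamma 3 (sum 24, leaving 1 seat).
Remainders in descending order: Gamma 0.5348, Beta 0.4427, Alpha 0.0225.
The surplus seat goes to Gamma.

Alpha 16, Beta 5, Gamma 4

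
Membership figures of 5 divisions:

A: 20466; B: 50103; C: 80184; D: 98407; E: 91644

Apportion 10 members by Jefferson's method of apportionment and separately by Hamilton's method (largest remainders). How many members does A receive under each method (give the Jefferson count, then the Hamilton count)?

Jefferson: A 0, B 1, C 3, D 3, E 3.
Hamilton: A 1, B 1, C 2, D 3, E 3.
A gets 0 under Jefferson and 1 under Hamilton.

0 and 1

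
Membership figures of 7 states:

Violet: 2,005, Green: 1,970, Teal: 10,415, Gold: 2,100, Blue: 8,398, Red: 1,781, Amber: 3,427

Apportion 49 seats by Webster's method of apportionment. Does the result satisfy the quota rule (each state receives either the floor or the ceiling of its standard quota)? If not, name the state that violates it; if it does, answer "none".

none

Standard quotas: Violet 3.264, Green 3.207, Teal 16.957, Gold 3.419, Blue 13.673, Red 2.900, Amber 5.580.
Webster allocation: Violet 3, Green 3, Teal 17, Gold 3, Blue 14, Red 3, Amber 6.
Every allocation lies between the lower and upper quota.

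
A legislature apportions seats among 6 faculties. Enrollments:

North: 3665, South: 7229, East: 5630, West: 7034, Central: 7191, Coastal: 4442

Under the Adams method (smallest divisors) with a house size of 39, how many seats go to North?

Standard divisor 35191/39 ≈ 902.333; standard quotas: North 4.062, South 8.011, East 6.239, West 7.795, Central 7.969, Coastal 4.923.
Rounding up gives 5, 9, 7, 8, 8, 5 = 42 seats, so the divisor must be adjusted.
With modified divisor 1000: modified quotas North 3.665, South 7.229, East 5.630, West 7.034, Central 7.191, Coastal 4.442.
Rounding up: North 4, South 8, East 6, West 8, Central 8, Coastal 5 (total 39).
North receives 4.

4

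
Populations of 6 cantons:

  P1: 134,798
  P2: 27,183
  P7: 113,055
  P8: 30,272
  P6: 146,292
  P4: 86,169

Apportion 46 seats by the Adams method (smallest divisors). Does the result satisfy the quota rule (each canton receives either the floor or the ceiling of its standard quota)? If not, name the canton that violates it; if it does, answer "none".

Standard quotas: P1 11.530, P2 2.325, P7 9.671, P8 2.589, P6 12.514, P4 7.371.
Adams allocation: P1 11, P2 3, P7 10, P8 3, P6 12, P4 7.
Every allocation lies between the lower and upper quota.

none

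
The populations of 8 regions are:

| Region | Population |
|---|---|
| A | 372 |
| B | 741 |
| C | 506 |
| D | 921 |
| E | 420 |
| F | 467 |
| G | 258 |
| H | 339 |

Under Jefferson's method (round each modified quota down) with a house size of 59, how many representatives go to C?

7

Standard divisor 4024/59 ≈ 68.203; standard quotas: A 5.454, B 10.865, C 7.419, D 13.504, E 6.158, F 6.847, G 3.783, H 4.970.
Rounding down gives 5, 10, 7, 13, 6, 6, 3, 4 = 54 seats, so the divisor must be adjusted.
With modified divisor 64: modified quotas A 5.812, B 11.578, C 7.906, D 14.391, E 6.562, F 7.297, G 4.031, H 5.297.
Rounding down: A 5, B 11, C 7, D 14, E 6, F 7, G 4, H 5 (total 59).
C receives 7.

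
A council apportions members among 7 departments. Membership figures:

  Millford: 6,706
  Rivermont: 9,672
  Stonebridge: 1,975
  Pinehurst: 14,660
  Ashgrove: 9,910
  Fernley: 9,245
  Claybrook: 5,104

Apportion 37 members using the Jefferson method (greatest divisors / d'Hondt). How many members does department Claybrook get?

Standard divisor 57272/37 ≈ 1547.892; standard quotas: Millford 4.332, Rivermont 6.248, Stonebridge 1.276, Pinehurst 9.471, Ashgrove 6.402, Fernley 5.973, Claybrook 3.297.
Rounding down gives 4, 6, 1, 9, 6, 5, 3 = 34 seats, so the divisor must be adjusted.
With modified divisor 1400: modified quotas Millford 4.790, Rivermont 6.909, Stonebridge 1.411, Pinehurst 10.471, Ashgrove 7.079, Fernley 6.604, Claybrook 3.646.
Rounding down: Millford 4, Rivermont 6, Stonebridge 1, Pinehurst 10, Ashgrove 7, Fernley 6, Claybrook 3 (total 37).
Claybrook receives 3.

3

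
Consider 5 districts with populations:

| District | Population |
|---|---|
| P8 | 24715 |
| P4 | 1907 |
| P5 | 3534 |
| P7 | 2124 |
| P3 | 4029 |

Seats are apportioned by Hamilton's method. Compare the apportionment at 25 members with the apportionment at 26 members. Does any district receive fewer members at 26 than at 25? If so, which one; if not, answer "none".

P7

At 25 seats: P8 17, P4 1, P5 2, P7 2, P3 3.
At 26 seats: P8 18, P4 1, P5 3, P7 1, P3 3.
P7 drops from 2 to 1.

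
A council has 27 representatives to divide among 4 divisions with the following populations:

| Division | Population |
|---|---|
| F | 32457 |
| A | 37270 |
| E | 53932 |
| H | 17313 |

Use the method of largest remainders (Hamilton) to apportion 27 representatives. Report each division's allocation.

Standard divisor: 140972 ÷ 27 ≈ 5221.185.
Standard quotas: F 6.2164, A 7.1382, E 10.3295, H 3.3159.
Lower quotas: F 6, A 7, E 10, H 3 (sum 26, leaving 1 seat).
Remainders in descending order: E 0.3295, H 0.3159, F 0.2164, A 0.1382.
Largest remainder: E receives the extra seat.

F: 6, A: 7, E: 11, H: 3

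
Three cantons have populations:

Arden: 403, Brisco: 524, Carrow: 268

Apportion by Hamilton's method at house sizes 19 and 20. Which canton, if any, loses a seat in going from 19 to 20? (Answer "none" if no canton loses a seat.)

none

At 19 seats: Arden 7, Brisco 8, Carrow 4.
At 20 seats: Arden 7, Brisco 9, Carrow 4.
No canton's allocation decreased.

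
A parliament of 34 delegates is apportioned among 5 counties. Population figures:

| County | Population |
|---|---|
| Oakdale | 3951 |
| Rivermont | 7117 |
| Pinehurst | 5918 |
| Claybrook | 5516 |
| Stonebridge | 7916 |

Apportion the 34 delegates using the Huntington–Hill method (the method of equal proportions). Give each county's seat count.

Oakdale=4, Rivermont=8, Pinehurst=7, Claybrook=6, Stonebridge=9

With divisor 898: modified quotas Oakdale 4.400, Rivermont 7.925, Pinehurst 6.590, Claybrook 6.143, Stonebridge 8.815.
Geometric-mean thresholds: Oakdale √(4·5)=4.472, Rivermont √(7·8)=7.483, Pinehurst √(6·7)=6.481, Claybrook √(6·7)=6.481, Stonebridge √(8·9)=8.485.
Each quota rounded against its threshold gives Oakdale 4, Rivermont 8, Pinehurst 7, Claybrook 6, Stonebridge 9 (total 34).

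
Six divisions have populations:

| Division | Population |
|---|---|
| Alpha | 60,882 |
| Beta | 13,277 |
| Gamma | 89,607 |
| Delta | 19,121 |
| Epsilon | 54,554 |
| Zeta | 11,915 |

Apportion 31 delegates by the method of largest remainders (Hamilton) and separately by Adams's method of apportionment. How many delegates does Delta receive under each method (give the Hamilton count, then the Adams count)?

2 and 3

Hamilton: Alpha 8, Beta 2, Gamma 11, Delta 2, Epsilon 7, Zeta 1.
Adams: Alpha 7, Beta 2, Gamma 10, Delta 3, Epsilon 7, Zeta 2.
Delta gets 2 under Hamilton and 3 under Adams.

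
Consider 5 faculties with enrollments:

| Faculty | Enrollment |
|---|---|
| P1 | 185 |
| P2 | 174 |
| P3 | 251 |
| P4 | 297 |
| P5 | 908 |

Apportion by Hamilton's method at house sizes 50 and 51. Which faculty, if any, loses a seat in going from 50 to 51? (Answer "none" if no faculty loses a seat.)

At 50 seats: P1 5, P2 5, P3 7, P4 8, P5 25.
At 51 seats: P1 5, P2 5, P3 7, P4 8, P5 26.
No faculty's allocation decreased.

none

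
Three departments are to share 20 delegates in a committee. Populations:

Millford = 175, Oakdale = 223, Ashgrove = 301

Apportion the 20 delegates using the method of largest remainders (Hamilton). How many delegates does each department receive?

Millford: 5, Oakdale: 6, Ashgrove: 9

The standard divisor is 699/20 ≈ 34.95.
Standard quotas: Millford 5.007, Oakdale 6.381, Ashgrove 8.612.
Lower quotas: Millford 5, Oakdale 6, Ashgrove 8 (sum 19, leaving 1 seat).
Remainders in descending order: Ashgrove 0.612, Oakdale 0.381, Millford 0.007.
The surplus seat goes to Ashgrove.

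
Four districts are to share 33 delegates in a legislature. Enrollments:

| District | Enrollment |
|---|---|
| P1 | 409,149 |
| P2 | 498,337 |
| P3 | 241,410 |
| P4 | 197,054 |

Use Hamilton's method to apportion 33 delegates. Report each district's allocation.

P1 10; P2 12; P3 6; P4 5

The standard divisor is 1345950/33 ≈ 40786.364.
Standard quotas: P1 10.0315, P2 12.2182, P3 5.9189, P4 4.8314.
Lower quotas: P1 10, P2 12, P3 5, P4 4 (sum 31, leaving 2 seats).
Remainders in descending order: P3 0.9189, P4 0.8314, P2 0.2182, P1 0.0315.
Largest remainders: P3, P4 receive the extra seats.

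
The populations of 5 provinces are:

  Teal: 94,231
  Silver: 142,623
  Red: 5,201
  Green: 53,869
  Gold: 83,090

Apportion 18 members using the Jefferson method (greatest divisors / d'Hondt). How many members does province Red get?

Standard divisor 379014/18 ≈ 21056.333; standard quotas: Teal 4.475, Silver 6.773, Red 0.247, Green 2.558, Gold 3.946.
Rounding down gives 4, 6, 0, 2, 3 = 15 seats, so the divisor must be adjusted.
With modified divisor 18400: modified quotas Teal 5.121, Silver 7.751, Red 0.283, Green 2.928, Gold 4.516.
Rounding down: Teal 5, Silver 7, Red 0, Green 2, Gold 4 (total 18).
Red receives 0.

0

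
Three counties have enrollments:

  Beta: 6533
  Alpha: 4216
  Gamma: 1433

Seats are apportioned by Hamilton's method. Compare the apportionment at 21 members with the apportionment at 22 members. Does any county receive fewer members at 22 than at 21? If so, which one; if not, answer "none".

Gamma

At 21 seats: Beta 11, Alpha 7, Gamma 3.
At 22 seats: Beta 12, Alpha 8, Gamma 2.
Gamma drops from 3 to 2.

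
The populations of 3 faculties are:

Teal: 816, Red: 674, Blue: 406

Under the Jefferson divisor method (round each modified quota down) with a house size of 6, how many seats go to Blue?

Standard divisor 1896/6 ≈ 316; standard quotas: Teal 2.582, Red 2.133, Blue 1.285.
Rounding down gives 2, 2, 1 = 5 seats, so the divisor must be adjusted.
With modified divisor 250: modified quotas Teal 3.264, Red 2.696, Blue 1.624.
Rounding down: Teal 3, Red 2, Blue 1 (total 6).
Blue receives 1.

1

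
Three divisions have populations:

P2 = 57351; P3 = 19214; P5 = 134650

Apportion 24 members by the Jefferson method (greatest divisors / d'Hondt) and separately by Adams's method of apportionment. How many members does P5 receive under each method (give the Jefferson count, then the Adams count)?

Jefferson: P2 6, P3 2, P5 16.
Adams: P2 6, P3 3, P5 15.
P5 gets 16 under Jefferson and 15 under Adams.

16 and 15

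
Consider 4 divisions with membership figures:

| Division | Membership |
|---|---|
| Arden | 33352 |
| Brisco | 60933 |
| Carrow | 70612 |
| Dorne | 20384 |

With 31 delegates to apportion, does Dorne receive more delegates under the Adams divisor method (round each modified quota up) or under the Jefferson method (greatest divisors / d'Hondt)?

Adams

Adams: Arden 6, Brisco 10, Carrow 11, Dorne 4.
Jefferson: Arden 6, Brisco 10, Carrow 12, Dorne 3.
Dorne gets 4 under Adams and 3 under Jefferson.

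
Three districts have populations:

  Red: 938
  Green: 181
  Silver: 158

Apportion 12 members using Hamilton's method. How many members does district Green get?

The standard divisor is 1277/12 ≈ 106.417.
Standard quotas: Red 8.814, Green 1.701, Silver 1.485.
Lower quotas: Red 8, Green 1, Silver 1 (sum 10, leaving 2 seats).
Remainders in descending order: Red 0.814, Green 0.701, Silver 0.485.
Largest remainders: Red, Green receive the extra seats.
Green receives 2.

2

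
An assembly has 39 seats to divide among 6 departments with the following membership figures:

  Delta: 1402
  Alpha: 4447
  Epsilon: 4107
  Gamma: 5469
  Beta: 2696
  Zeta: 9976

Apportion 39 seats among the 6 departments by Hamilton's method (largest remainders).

Delta 2; Alpha 6; Epsilon 6; Gamma 7; Beta 4; Zeta 14

Total 28097; standard divisor 28097/39 ≈ 720.436.
Standard quotas: Delta 1.9460, Alpha 6.1727, Epsilon 5.7007, Gamma 7.5912, Beta 3.7422, Zeta 13.8472.
Lower quotas: Delta 1, Alpha 6, Epsilon 5, Gamma 7, Beta 3, Zeta 13 (sum 35, leaving 4 seats).
Remainders in descending order: Delta 0.9460, Zeta 0.8472, Beta 0.7422, Epsilon 0.7007, Gamma 0.5912, Alpha 0.1727.
The surplus seats go to Delta, Zeta, Beta, Epsilon.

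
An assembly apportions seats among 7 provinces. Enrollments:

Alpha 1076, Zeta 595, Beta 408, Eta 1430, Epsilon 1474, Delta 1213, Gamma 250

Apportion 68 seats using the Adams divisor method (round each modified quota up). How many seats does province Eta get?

Standard divisor 6446/68 ≈ 94.794; standard quotas: Alpha 11.351, Zeta 6.277, Beta 4.304, Eta 15.085, Epsilon 15.549, Delta 12.796, Gamma 2.637.
Rounding up gives 12, 7, 5, 16, 16, 13, 3 = 72 seats, so the divisor must be adjusted.
With modified divisor 100: modified quotas Alpha 10.760, Zeta 5.950, Beta 4.080, Eta 14.300, Epsilon 14.740, Delta 12.130, Gamma 2.500.
Rounding up: Alpha 11, Zeta 6, Beta 5, Eta 15, Epsilon 15, Delta 13, Gamma 3 (total 68).
Eta receives 15.

15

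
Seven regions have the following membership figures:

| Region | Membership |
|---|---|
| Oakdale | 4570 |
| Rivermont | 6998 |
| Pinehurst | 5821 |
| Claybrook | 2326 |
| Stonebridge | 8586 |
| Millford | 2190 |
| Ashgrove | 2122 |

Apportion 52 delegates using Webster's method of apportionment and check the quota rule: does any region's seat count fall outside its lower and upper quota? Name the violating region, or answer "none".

Standard quotas: Oakdale 7.287, Rivermont 11.158, Pinehurst 9.281, Claybrook 3.709, Stonebridge 13.690, Millford 3.492, Ashgrove 3.383.
Webster allocation: Oakdale 7, Rivermont 11, Pinehurst 9, Claybrook 4, Stonebridge 14, Millford 4, Ashgrove 3.
Every allocation lies between the lower and upper quota.

none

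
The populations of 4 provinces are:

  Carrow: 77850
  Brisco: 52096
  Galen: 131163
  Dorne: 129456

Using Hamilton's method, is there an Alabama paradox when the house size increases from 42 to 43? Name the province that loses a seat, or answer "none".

none

At 42 seats: Carrow 8, Brisco 6, Galen 14, Dorne 14.
At 43 seats: Carrow 9, Brisco 6, Galen 14, Dorne 14.
No province's allocation decreased.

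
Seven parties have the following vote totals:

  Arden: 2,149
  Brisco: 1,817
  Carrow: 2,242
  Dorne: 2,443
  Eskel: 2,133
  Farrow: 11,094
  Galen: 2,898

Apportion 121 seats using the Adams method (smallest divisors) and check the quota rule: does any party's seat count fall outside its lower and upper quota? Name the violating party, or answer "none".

Farrow

Standard quotas: Arden 10.495, Brisco 8.874, Carrow 10.949, Dorne 11.931, Eskel 10.417, Farrow 54.180, Galen 14.153.
Adams allocation: Arden 11, Brisco 9, Carrow 11, Dorne 12, Eskel 11, Farrow 53, Galen 14.
Farrow has quota 54.180 (lower 54, upper 55) but receives 53 — outside the quota interval.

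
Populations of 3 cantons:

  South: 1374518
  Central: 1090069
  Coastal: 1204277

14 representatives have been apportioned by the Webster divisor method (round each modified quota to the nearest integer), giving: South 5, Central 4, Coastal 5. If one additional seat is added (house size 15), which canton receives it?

Priority for the next seat is population ÷ (current seats + 0.5).
Priorities: South 249912.364, Central 242237.556, Coastal 218959.455.
Highest priority: South.

South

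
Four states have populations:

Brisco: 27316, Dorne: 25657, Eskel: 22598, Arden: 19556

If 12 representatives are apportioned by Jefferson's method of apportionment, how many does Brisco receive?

Standard divisor 95127/12 ≈ 7927.25; standard quotas: Brisco 3.446, Dorne 3.237, Eskel 2.851, Arden 2.467.
Rounding down gives 3, 3, 2, 2 = 10 seats, so the divisor must be adjusted.
With modified divisor 6700: modified quotas Brisco 4.077, Dorne 3.829, Eskel 3.373, Arden 2.919.
Rounding down: Brisco 4, Dorne 3, Eskel 3, Arden 2 (total 12).
Brisco receives 4.

4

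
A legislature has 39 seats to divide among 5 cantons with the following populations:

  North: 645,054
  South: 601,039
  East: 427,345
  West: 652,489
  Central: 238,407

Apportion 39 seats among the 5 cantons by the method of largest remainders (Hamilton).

Total 2564334; standard divisor 2564334/39 ≈ 65752.154.
Standard quotas: North 9.8104, South 9.1410, East 6.4993, West 9.9235, Central 3.6258.
Lower quotas: North 9, South 9, East 6, West 9, Central 3 (sum 36, leaving 3 seats).
Remainders in descending order: West 0.9235, North 0.8104, Central 0.6258, East 0.4993, South 0.1410.
Largest remainders: West, North, Central receive the extra seats.

North 10, South 9, East 6, West 10, Central 4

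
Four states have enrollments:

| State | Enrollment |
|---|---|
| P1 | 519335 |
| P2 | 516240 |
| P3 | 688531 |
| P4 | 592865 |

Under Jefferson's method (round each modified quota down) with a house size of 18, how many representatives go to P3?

5

Standard divisor 2316971/18 ≈ 128720.611; standard quotas: P1 4.035, P2 4.011, P3 5.349, P4 4.606.
Rounding down gives 4, 4, 5, 4 = 17 seats, so the divisor must be adjusted.
With modified divisor 116700: modified quotas P1 4.450, P2 4.424, P3 5.900, P4 5.080.
Rounding down: P1 4, P2 4, P3 5, P4 5 (total 18).
P3 receives 5.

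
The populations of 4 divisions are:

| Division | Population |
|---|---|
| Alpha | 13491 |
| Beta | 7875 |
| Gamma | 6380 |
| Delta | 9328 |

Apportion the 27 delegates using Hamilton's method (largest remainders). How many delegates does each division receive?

Alpha: 10; Beta: 6; Gamma: 4; Delta: 7

The standard divisor is 37074/27 ≈ 1373.111.
Standard quotas: Alpha 9.8251, Beta 5.7352, Gamma 4.6464, Delta 6.7933.
Lower quotas: Alpha 9, Beta 5, Gamma 4, Delta 6 (sum 24, leaving 3 seats).
Remainders in descending order: Alpha 0.8251, Delta 0.7933, Beta 0.7352, Gamma 0.6464.
The surplus seats go to Alpha, Delta, Beta.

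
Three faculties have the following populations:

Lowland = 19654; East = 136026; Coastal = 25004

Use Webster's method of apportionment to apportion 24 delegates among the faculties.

Lowland 3; East 18; Coastal 3

Standard divisor 180684/24 ≈ 7528.5; standard quotas: Lowland 2.611, East 18.068, Coastal 3.321.
Rounding to the nearest integer gives Lowland 3, East 18, Coastal 3 — total 24, matching the house size, so no adjustment is needed.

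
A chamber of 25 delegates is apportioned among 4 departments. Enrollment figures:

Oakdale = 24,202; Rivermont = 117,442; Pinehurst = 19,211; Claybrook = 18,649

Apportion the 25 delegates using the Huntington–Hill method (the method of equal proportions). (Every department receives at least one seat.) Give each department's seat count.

With divisor 7351: modified quotas Oakdale 3.292, Rivermont 15.976, Pinehurst 2.613, Claybrook 2.537.
Geometric-mean thresholds: Oakdale √(3·4)=3.464, Rivermont √(15·16)=15.492, Pinehurst √(2·3)=2.449, Claybrook √(2·3)=2.449.
Each quota rounded against its threshold gives Oakdale 3, Rivermont 16, Pinehurst 3, Claybrook 3 (total 25).

Oakdale: 3; Rivermont: 16; Pinehurst: 3; Claybrook: 3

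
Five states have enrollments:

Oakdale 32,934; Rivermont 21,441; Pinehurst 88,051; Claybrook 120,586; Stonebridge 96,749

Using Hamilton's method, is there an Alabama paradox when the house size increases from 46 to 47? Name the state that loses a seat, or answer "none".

At 46 seats: Oakdale 4, Rivermont 3, Pinehurst 11, Claybrook 16, Stonebridge 12.
At 47 seats: Oakdale 4, Rivermont 3, Pinehurst 11, Claybrook 16, Stonebridge 13.
No state's allocation decreased.

none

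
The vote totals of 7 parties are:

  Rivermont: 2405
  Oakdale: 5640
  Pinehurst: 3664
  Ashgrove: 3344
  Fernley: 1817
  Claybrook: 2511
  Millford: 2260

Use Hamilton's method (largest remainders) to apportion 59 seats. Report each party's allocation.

Rivermont 7, Oakdale 15, Pinehurst 10, Ashgrove 9, Fernley 5, Claybrook 7, Millford 6

The standard divisor is 21641/59 ≈ 366.797.
Standard quotas: Rivermont 6.5568, Oakdale 15.3764, Pinehurst 9.9892, Ashgrove 9.1168, Fernley 4.9537, Claybrook 6.8458, Millford 6.1615.
Lower quotas: Rivermont 6, Oakdale 15, Pinehurst 9, Ashgrove 9, Fernley 4, Claybrook 6, Millford 6 (sum 55, leaving 4 seats).
Remainders in descending order: Pinehurst 0.9892, Fernley 0.9537, Claybrook 0.8458, Rivermont 0.5568, Oakdale 0.3764, Millford 0.1615, Ashgrove 0.1168.
Largest remainders: Pinehurst, Fernley, Claybrook, Rivermont receive the extra seats.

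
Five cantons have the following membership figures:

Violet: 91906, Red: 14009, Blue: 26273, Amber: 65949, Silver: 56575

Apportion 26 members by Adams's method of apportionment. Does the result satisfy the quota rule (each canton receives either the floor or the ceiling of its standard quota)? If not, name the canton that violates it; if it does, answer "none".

none

Standard quotas: Violet 9.381, Red 1.430, Blue 2.682, Amber 6.732, Silver 5.775.
Adams allocation: Violet 9, Red 2, Blue 3, Amber 6, Silver 6.
Every allocation lies between the lower and upper quota.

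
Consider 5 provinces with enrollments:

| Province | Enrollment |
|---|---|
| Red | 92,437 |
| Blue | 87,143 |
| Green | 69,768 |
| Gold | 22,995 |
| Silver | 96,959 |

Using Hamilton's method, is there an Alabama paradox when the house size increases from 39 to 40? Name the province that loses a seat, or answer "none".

Gold

At 39 seats: Red 10, Blue 9, Green 7, Gold 3, Silver 10.
At 40 seats: Red 10, Blue 9, Green 8, Gold 2, Silver 11.
Gold drops from 3 to 2.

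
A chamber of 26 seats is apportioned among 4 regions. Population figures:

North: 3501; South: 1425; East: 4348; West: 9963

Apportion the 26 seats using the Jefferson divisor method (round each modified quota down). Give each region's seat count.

Standard divisor 19237/26 ≈ 739.885; standard quotas: North 4.732, South 1.926, East 5.877, West 13.466.
Rounding down gives 4, 1, 5, 13 = 23 seats, so the divisor must be adjusted.
With modified divisor 703.63: modified quotas North 4.976, South 2.025, East 6.179, West 14.159.
Rounding down: North 4, South 2, East 6, West 14 (total 26).

North: 4; South: 2; East: 6; West: 14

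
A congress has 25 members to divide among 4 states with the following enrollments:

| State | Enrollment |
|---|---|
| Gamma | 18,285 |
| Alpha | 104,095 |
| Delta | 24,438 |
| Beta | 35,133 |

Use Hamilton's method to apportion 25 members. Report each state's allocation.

The standard divisor is 181951/25 ≈ 7278.04.
Standard quotas: Gamma 2.5124, Alpha 14.3026, Delta 3.3578, Beta 4.8273.
Lower quotas: Gamma 2, Alpha 14, Delta 3, Beta 4 (sum 23, leaving 2 seats).
Remainders in descending order: Beta 0.8273, Gamma 0.5124, Delta 0.3578, Alpha 0.3026.
The surplus seats go to Beta, Gamma.

Gamma 3, Alpha 14, Delta 3, Beta 5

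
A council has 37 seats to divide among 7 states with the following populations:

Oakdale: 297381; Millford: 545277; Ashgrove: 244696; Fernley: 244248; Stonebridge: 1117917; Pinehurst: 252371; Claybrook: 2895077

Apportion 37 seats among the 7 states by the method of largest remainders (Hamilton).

The standard divisor is 5596967/37 ≈ 151269.378.
Standard quotas: Oakdale 1.9659, Millford 3.6047, Ashgrove 1.6176, Fernley 1.6147, Stonebridge 7.3902, Pinehurst 1.6684, Claybrook 19.1386.
Lower quotas: Oakdale 1, Millford 3, Ashgrove 1, Fernley 1, Stonebridge 7, Pinehurst 1, Claybrook 19 (sum 33, leaving 4 seats).
Remainders in descending order: Oakdale 0.9659, Pinehurst 0.6684, Ashgrove 0.6176, Fernley 0.6147, Millford 0.6047, Stonebridge 0.3902, Claybrook 0.1386.
The surplus seats go to Oakdale, Pinehurst, Ashgrove, Fernley.

Oakdale 2; Millford 3; Ashgrove 2; Fernley 2; Stonebridge 7; Pinehurst 2; Claybrook 19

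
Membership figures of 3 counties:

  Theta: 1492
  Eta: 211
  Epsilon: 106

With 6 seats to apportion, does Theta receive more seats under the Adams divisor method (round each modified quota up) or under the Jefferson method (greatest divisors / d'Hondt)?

Adams: Theta 4, Eta 1, Epsilon 1.
Jefferson: Theta 6, Eta 0, Epsilon 0.
Theta gets 4 under Adams and 6 under Jefferson.

Jefferson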